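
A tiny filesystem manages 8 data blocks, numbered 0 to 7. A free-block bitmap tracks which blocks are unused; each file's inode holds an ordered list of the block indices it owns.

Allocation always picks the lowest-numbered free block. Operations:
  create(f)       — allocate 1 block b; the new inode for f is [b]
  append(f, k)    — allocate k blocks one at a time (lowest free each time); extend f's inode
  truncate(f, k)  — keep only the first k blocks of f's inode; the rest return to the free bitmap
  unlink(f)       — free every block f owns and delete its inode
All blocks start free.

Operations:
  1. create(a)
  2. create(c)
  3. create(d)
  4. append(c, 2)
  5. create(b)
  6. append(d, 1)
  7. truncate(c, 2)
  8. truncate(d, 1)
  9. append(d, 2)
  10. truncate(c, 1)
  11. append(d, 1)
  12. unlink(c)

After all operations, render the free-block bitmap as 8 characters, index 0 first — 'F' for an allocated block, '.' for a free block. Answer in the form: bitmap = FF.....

bitmap = F.FFFFF.

create(a): bitmap=F....... | a=[0]
create(c): bitmap=FF...... | a=[0] c=[1]
create(d): bitmap=FFF..... | a=[0] c=[1] d=[2]
append(c, 2): bitmap=FFFFF... | a=[0] c=[1, 3, 4] d=[2]
create(b): bitmap=FFFFFF.. | a=[0] b=[5] c=[1, 3, 4] d=[2]
append(d, 1): bitmap=FFFFFFF. | a=[0] b=[5] c=[1, 3, 4] d=[2, 6]
truncate(c, 2): bitmap=FFFF.FF. | a=[0] b=[5] c=[1, 3] d=[2, 6]
truncate(d, 1): bitmap=FFFF.F.. | a=[0] b=[5] c=[1, 3] d=[2]
append(d, 2): bitmap=FFFFFFF. | a=[0] b=[5] c=[1, 3] d=[2, 4, 6]
truncate(c, 1): bitmap=FFF.FFF. | a=[0] b=[5] c=[1] d=[2, 4, 6]
append(d, 1): bitmap=FFFFFFF. | a=[0] b=[5] c=[1] d=[2, 4, 6, 3]
unlink(c): bitmap=F.FFFFF. | a=[0] b=[5] d=[2, 4, 6, 3]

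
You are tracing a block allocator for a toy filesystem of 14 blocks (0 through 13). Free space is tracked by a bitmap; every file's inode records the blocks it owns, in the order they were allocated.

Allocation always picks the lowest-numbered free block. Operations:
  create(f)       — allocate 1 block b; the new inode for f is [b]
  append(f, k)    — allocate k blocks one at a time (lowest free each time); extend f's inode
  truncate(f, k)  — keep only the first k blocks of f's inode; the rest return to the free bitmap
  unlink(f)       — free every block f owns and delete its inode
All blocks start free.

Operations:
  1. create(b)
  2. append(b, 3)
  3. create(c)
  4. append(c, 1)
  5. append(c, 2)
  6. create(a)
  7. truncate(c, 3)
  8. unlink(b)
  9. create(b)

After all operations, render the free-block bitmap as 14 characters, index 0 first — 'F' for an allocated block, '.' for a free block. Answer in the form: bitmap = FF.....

  1. create(b)  ⇒  F.............  {b→[0]}
  2. append(b, 3)  ⇒  FFFF..........  {b→[0, 1, 2, 3]}
  3. create(c)  ⇒  FFFFF.........  {b→[0, 1, 2, 3]; c→[4]}
  4. append(c, 1)  ⇒  FFFFFF........  {b→[0, 1, 2, 3]; c→[4, 5]}
  5. append(c, 2)  ⇒  FFFFFFFF......  {b→[0, 1, 2, 3]; c→[4, 5, 6, 7]}
  6. create(a)  ⇒  FFFFFFFFF.....  {a→[8]; b→[0, 1, 2, 3]; c→[4, 5, 6, 7]}
  7. truncate(c, 3)  ⇒  FFFFFFF.F.....  {a→[8]; b→[0, 1, 2, 3]; c→[4, 5, 6]}
  8. unlink(b)  ⇒  ....FFF.F.....  {a→[8]; c→[4, 5, 6]}
  9. create(b)  ⇒  F...FFF.F.....  {a→[8]; b→[0]; c→[4, 5, 6]}

bitmap = F...FFF.F.....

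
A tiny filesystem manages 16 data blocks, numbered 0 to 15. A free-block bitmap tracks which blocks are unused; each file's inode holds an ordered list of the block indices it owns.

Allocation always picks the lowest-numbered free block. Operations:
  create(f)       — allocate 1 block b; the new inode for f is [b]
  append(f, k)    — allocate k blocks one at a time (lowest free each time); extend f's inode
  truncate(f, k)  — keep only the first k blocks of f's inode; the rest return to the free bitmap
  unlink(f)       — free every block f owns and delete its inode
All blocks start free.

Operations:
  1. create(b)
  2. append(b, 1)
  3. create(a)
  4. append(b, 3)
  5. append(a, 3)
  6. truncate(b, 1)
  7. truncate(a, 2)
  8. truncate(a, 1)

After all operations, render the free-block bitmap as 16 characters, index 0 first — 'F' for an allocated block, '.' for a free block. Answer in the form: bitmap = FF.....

create(b): bitmap=F............... | b=[0]
append(b, 1): bitmap=FF.............. | b=[0, 1]
create(a): bitmap=FFF............. | a=[2] b=[0, 1]
append(b, 3): bitmap=FFFFFF.......... | a=[2] b=[0, 1, 3, 4, 5]
append(a, 3): bitmap=FFFFFFFFF....... | a=[2, 6, 7, 8] b=[0, 1, 3, 4, 5]
truncate(b, 1): bitmap=F.F...FFF....... | a=[2, 6, 7, 8] b=[0]
truncate(a, 2): bitmap=F.F...F......... | a=[2, 6] b=[0]
truncate(a, 1): bitmap=F.F............. | a=[2] b=[0]

bitmap = F.F.............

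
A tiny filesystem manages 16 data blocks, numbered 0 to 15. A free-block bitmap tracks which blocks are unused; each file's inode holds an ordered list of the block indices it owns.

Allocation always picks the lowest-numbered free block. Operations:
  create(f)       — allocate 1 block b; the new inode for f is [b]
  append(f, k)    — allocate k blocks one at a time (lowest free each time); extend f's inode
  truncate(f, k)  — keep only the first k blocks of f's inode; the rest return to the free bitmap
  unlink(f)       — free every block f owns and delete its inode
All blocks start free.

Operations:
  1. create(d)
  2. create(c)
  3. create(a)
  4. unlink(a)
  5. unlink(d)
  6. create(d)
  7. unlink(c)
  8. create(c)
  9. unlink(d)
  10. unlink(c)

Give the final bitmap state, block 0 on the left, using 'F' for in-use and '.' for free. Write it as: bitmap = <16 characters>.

  1. create(d)  ⇒  F...............  {d→[0]}
  2. create(c)  ⇒  FF..............  {c→[1]; d→[0]}
  3. create(a)  ⇒  FFF.............  {a→[2]; c→[1]; d→[0]}
  4. unlink(a)  ⇒  FF..............  {c→[1]; d→[0]}
  5. unlink(d)  ⇒  .F..............  {c→[1]}
  6. create(d)  ⇒  FF..............  {c→[1]; d→[0]}
  7. unlink(c)  ⇒  F...............  {d→[0]}
  8. create(c)  ⇒  FF..............  {c→[1]; d→[0]}
  9. unlink(d)  ⇒  .F..............  {c→[1]}
  10. unlink(c)  ⇒  ................  {}

bitmap = ................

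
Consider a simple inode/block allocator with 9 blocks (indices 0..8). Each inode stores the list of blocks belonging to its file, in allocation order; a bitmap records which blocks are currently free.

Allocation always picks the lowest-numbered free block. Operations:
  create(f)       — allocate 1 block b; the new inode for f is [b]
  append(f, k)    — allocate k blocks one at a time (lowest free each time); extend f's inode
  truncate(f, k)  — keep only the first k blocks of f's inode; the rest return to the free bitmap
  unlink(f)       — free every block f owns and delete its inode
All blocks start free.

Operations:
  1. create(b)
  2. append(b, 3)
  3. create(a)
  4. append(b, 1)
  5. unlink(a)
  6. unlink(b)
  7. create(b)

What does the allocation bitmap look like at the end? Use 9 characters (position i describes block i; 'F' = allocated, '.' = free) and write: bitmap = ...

[1] create(b) — b=0 (map F........)
[2] append(b, 3) — b=0,1,2,3 (map FFFF.....)
[3] create(a) — a=4 b=0,1,2,3 (map FFFFF....)
[4] append(b, 1) — a=4 b=0,1,2,3,5 (map FFFFFF...)
[5] unlink(a) — b=0,1,2,3,5 (map FFFF.F...)
[6] unlink(b) —  (map .........)
[7] create(b) — b=0 (map F........)

bitmap = F........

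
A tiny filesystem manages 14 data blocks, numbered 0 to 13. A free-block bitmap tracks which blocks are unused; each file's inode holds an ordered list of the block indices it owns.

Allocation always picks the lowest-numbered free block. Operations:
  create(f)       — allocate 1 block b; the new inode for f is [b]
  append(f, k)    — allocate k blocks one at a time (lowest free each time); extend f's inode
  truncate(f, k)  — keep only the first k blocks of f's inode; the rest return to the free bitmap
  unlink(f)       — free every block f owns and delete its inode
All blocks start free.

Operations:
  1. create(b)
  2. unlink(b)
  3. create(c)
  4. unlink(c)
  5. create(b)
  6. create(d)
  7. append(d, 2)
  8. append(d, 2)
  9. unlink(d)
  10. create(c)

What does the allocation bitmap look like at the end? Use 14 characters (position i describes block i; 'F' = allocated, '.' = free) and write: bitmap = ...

bitmap = FF............

  1. create(b)  ⇒  F.............  {b→[0]}
  2. unlink(b)  ⇒  ..............  {}
  3. create(c)  ⇒  F.............  {c→[0]}
  4. unlink(c)  ⇒  ..............  {}
  5. create(b)  ⇒  F.............  {b→[0]}
  6. create(d)  ⇒  FF............  {b→[0]; d→[1]}
  7. append(d, 2)  ⇒  FFFF..........  {b→[0]; d→[1, 2, 3]}
  8. append(d, 2)  ⇒  FFFFFF........  {b→[0]; d→[1, 2, 3, 4, 5]}
  9. unlink(d)  ⇒  F.............  {b→[0]}
  10. create(c)  ⇒  FF............  {b→[0]; c→[1]}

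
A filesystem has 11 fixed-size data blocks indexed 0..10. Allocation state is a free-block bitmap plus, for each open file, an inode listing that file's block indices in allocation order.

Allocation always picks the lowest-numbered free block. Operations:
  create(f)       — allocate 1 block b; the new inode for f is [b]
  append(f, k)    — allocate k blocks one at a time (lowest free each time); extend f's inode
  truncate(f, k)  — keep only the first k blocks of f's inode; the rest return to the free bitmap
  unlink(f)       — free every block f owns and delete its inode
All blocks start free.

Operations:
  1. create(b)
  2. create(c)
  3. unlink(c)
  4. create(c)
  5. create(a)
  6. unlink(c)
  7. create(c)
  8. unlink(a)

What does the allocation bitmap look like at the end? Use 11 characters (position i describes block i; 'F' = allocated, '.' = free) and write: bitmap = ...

bitmap = FF.........

after create(b) → b:[0]  free=[F..........]
after create(c) → b:[0], c:[1]  free=[FF.........]
after unlink(c) → b:[0]  free=[F..........]
after create(c) → b:[0], c:[1]  free=[FF.........]
after create(a) → a:[2], b:[0], c:[1]  free=[FFF........]
after unlink(c) → a:[2], b:[0]  free=[F.F........]
after create(c) → a:[2], b:[0], c:[1]  free=[FFF........]
after unlink(a) → b:[0], c:[1]  free=[FF.........]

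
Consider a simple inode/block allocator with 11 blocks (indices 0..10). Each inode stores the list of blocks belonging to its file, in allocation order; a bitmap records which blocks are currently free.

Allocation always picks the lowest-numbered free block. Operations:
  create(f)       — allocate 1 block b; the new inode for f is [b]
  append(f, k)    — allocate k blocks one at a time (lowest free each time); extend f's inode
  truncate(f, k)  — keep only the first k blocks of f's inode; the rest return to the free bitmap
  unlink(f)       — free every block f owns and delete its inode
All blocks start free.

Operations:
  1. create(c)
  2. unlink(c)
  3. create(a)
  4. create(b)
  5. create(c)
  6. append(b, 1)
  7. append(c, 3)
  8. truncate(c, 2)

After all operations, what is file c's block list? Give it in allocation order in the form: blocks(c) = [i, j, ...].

[1] create(c) — c=0 (map F..........)
[2] unlink(c) —  (map ...........)
[3] create(a) — a=0 (map F..........)
[4] create(b) — a=0 b=1 (map FF.........)
[5] create(c) — a=0 b=1 c=2 (map FFF........)
[6] append(b, 1) — a=0 b=1,3 c=2 (map FFFF.......)
[7] append(c, 3) — a=0 b=1,3 c=2,4,5,6 (map FFFFFFF....)
[8] truncate(c, 2) — a=0 b=1,3 c=2,4 (map FFFFF......)

blocks(c) = [2, 4]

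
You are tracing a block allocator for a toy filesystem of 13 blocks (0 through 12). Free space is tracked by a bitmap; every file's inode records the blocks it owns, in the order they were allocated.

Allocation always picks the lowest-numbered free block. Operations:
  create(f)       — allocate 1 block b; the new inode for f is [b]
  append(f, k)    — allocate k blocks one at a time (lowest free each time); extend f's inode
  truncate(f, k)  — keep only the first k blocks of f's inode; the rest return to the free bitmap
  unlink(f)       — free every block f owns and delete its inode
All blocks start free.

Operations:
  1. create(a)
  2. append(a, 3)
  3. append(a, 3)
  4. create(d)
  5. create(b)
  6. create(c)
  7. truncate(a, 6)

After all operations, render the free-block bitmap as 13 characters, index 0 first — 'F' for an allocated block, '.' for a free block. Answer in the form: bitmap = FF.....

bitmap = FFFFFF.FFF...

create(a): bitmap=F............ | a=[0]
append(a, 3): bitmap=FFFF......... | a=[0, 1, 2, 3]
append(a, 3): bitmap=FFFFFFF...... | a=[0, 1, 2, 3, 4, 5, 6]
create(d): bitmap=FFFFFFFF..... | a=[0, 1, 2, 3, 4, 5, 6] d=[7]
create(b): bitmap=FFFFFFFFF.... | a=[0, 1, 2, 3, 4, 5, 6] b=[8] d=[7]
create(c): bitmap=FFFFFFFFFF... | a=[0, 1, 2, 3, 4, 5, 6] b=[8] c=[9] d=[7]
truncate(a, 6): bitmap=FFFFFF.FFF... | a=[0, 1, 2, 3, 4, 5] b=[8] c=[9] d=[7]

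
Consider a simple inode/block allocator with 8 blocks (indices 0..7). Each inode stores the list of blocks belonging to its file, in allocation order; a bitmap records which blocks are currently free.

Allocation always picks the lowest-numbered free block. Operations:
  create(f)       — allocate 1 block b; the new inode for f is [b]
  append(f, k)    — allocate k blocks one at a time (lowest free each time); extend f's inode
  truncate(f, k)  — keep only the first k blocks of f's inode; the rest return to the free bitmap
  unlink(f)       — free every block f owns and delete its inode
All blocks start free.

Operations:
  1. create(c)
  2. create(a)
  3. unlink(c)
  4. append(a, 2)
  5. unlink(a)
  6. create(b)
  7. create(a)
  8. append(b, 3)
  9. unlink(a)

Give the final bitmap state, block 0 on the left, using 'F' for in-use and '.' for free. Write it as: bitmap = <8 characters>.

bitmap = F.FFF...

  1. create(c)  ⇒  F.......  {c→[0]}
  2. create(a)  ⇒  FF......  {a→[1]; c→[0]}
  3. unlink(c)  ⇒  .F......  {a→[1]}
  4. append(a, 2)  ⇒  FFF.....  {a→[1, 0, 2]}
  5. unlink(a)  ⇒  ........  {}
  6. create(b)  ⇒  F.......  {b→[0]}
  7. create(a)  ⇒  FF......  {a→[1]; b→[0]}
  8. append(b, 3)  ⇒  FFFFF...  {a→[1]; b→[0, 2, 3, 4]}
  9. unlink(a)  ⇒  F.FFF...  {b→[0, 2, 3, 4]}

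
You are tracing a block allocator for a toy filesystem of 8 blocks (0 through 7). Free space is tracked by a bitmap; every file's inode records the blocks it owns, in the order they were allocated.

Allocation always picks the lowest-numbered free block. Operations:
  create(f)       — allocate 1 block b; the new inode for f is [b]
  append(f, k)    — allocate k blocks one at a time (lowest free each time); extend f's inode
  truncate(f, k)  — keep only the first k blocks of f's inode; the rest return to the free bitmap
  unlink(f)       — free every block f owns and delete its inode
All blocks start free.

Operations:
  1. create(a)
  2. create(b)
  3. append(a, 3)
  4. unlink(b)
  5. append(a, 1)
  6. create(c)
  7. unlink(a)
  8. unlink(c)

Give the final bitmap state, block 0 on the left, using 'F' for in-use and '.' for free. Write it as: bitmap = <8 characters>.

after create(a) → a:[0]  free=[F.......]
after create(b) → a:[0], b:[1]  free=[FF......]
after append(a, 3) → a:[0, 2, 3, 4], b:[1]  free=[FFFFF...]
after unlink(b) → a:[0, 2, 3, 4]  free=[F.FFF...]
after append(a, 1) → a:[0, 2, 3, 4, 1]  free=[FFFFF...]
after create(c) → a:[0, 2, 3, 4, 1], c:[5]  free=[FFFFFF..]
after unlink(a) → c:[5]  free=[.....F..]
after unlink(c) →   free=[........]

bitmap = ........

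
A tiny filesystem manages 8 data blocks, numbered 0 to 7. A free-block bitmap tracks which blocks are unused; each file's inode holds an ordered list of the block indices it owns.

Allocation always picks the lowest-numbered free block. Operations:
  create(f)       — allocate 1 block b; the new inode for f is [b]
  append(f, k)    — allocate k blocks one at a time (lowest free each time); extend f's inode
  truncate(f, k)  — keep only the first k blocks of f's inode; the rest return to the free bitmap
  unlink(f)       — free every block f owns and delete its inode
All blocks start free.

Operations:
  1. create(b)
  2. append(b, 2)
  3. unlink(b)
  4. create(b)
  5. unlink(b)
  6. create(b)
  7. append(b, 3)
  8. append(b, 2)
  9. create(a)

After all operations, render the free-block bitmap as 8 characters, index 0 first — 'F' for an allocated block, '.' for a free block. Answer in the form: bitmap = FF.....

after create(b) → b:[0]  free=[F.......]
after append(b, 2) → b:[0, 1, 2]  free=[FFF.....]
after unlink(b) →   free=[........]
after create(b) → b:[0]  free=[F.......]
after unlink(b) →   free=[........]
after create(b) → b:[0]  free=[F.......]
after append(b, 3) → b:[0, 1, 2, 3]  free=[FFFF....]
after append(b, 2) → b:[0, 1, 2, 3, 4, 5]  free=[FFFFFF..]
after create(a) → a:[6], b:[0, 1, 2, 3, 4, 5]  free=[FFFFFFF.]

bitmap = FFFFFFF.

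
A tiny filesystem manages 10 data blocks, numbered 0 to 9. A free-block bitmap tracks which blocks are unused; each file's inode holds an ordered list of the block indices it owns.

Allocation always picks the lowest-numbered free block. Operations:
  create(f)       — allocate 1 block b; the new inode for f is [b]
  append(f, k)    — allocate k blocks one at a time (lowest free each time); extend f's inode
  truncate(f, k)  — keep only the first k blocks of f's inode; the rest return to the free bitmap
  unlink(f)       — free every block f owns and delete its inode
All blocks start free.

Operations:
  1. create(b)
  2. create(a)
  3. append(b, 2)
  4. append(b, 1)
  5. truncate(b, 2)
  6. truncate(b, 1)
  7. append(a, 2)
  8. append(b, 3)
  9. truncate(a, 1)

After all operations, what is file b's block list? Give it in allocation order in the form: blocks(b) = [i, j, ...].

  1. create(b)  ⇒  F.........  {b→[0]}
  2. create(a)  ⇒  FF........  {a→[1]; b→[0]}
  3. append(b, 2)  ⇒  FFFF......  {a→[1]; b→[0, 2, 3]}
  4. append(b, 1)  ⇒  FFFFF.....  {a→[1]; b→[0, 2, 3, 4]}
  5. truncate(b, 2)  ⇒  FFF.......  {a→[1]; b→[0, 2]}
  6. truncate(b, 1)  ⇒  FF........  {a→[1]; b→[0]}
  7. append(a, 2)  ⇒  FFFF......  {a→[1, 2, 3]; b→[0]}
  8. append(b, 3)  ⇒  FFFFFFF...  {a→[1, 2, 3]; b→[0, 4, 5, 6]}
  9. truncate(a, 1)  ⇒  FF..FFF...  {a→[1]; b→[0, 4, 5, 6]}

blocks(b) = [0, 4, 5, 6]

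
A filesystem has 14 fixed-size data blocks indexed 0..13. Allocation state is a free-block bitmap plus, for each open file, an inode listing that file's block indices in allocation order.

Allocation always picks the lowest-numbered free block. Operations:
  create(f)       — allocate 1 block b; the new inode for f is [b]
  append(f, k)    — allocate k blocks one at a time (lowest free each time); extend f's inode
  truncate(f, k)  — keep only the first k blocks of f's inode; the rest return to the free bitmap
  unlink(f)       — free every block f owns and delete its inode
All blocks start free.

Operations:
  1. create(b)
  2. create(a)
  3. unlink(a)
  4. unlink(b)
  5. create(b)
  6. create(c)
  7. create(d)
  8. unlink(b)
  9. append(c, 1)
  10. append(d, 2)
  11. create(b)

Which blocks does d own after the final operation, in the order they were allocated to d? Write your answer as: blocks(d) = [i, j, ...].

create(b): bitmap=F............. | b=[0]
create(a): bitmap=FF............ | a=[1] b=[0]
unlink(a): bitmap=F............. | b=[0]
unlink(b): bitmap=.............. | 
create(b): bitmap=F............. | b=[0]
create(c): bitmap=FF............ | b=[0] c=[1]
create(d): bitmap=FFF........... | b=[0] c=[1] d=[2]
unlink(b): bitmap=.FF........... | c=[1] d=[2]
append(c, 1): bitmap=FFF........... | c=[1, 0] d=[2]
append(d, 2): bitmap=FFFFF......... | c=[1, 0] d=[2, 3, 4]
create(b): bitmap=FFFFFF........ | b=[5] c=[1, 0] d=[2, 3, 4]

blocks(d) = [2, 3, 4]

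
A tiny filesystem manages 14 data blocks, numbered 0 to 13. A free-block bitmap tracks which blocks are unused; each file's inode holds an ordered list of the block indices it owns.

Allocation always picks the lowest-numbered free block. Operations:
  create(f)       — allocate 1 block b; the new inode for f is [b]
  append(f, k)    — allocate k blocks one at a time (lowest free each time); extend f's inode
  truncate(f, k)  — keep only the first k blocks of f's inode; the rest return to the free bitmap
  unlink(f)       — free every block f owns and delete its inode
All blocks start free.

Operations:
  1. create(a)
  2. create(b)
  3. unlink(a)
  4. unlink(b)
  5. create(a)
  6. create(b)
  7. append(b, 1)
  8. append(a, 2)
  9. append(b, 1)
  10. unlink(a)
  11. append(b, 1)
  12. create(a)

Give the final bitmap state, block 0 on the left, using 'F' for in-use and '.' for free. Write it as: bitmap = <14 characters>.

bitmap = FFFF.F........

  1. create(a)  ⇒  F.............  {a→[0]}
  2. create(b)  ⇒  FF............  {a→[0]; b→[1]}
  3. unlink(a)  ⇒  .F............  {b→[1]}
  4. unlink(b)  ⇒  ..............  {}
  5. create(a)  ⇒  F.............  {a→[0]}
  6. create(b)  ⇒  FF............  {a→[0]; b→[1]}
  7. append(b, 1)  ⇒  FFF...........  {a→[0]; b→[1, 2]}
  8. append(a, 2)  ⇒  FFFFF.........  {a→[0, 3, 4]; b→[1, 2]}
  9. append(b, 1)  ⇒  FFFFFF........  {a→[0, 3, 4]; b→[1, 2, 5]}
  10. unlink(a)  ⇒  .FF..F........  {b→[1, 2, 5]}
  11. append(b, 1)  ⇒  FFF..F........  {b→[1, 2, 5, 0]}
  12. create(a)  ⇒  FFFF.F........  {a→[3]; b→[1, 2, 5, 0]}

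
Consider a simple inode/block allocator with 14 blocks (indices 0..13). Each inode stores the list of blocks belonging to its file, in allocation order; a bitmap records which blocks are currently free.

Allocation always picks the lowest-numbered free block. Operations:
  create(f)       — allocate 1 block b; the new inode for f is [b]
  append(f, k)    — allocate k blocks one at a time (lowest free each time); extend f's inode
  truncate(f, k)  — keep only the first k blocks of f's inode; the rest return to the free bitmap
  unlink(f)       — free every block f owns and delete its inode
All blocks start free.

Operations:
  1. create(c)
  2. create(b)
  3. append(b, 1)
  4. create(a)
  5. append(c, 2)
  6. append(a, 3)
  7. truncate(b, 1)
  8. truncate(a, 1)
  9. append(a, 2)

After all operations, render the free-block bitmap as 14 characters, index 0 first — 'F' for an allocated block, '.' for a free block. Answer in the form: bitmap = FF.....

bitmap = FFFFFFF.......

create(c): bitmap=F............. | c=[0]
create(b): bitmap=FF............ | b=[1] c=[0]
append(b, 1): bitmap=FFF........... | b=[1, 2] c=[0]
create(a): bitmap=FFFF.......... | a=[3] b=[1, 2] c=[0]
append(c, 2): bitmap=FFFFFF........ | a=[3] b=[1, 2] c=[0, 4, 5]
append(a, 3): bitmap=FFFFFFFFF..... | a=[3, 6, 7, 8] b=[1, 2] c=[0, 4, 5]
truncate(b, 1): bitmap=FF.FFFFFF..... | a=[3, 6, 7, 8] b=[1] c=[0, 4, 5]
truncate(a, 1): bitmap=FF.FFF........ | a=[3] b=[1] c=[0, 4, 5]
append(a, 2): bitmap=FFFFFFF....... | a=[3, 2, 6] b=[1] c=[0, 4, 5]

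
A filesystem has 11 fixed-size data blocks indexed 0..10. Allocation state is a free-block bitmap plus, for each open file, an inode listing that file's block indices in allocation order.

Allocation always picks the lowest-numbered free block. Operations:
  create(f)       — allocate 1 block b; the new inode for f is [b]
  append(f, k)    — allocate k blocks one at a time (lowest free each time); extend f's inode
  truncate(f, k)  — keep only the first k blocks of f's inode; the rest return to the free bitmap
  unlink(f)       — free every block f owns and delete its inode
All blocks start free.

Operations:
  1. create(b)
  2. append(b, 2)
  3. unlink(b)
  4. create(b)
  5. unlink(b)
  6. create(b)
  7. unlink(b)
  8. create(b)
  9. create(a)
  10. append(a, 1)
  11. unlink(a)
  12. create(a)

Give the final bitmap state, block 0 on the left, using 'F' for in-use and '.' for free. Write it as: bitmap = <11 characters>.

bitmap = FF.........

[1] create(b) — b=0 (map F..........)
[2] append(b, 2) — b=0,1,2 (map FFF........)
[3] unlink(b) —  (map ...........)
[4] create(b) — b=0 (map F..........)
[5] unlink(b) —  (map ...........)
[6] create(b) — b=0 (map F..........)
[7] unlink(b) —  (map ...........)
[8] create(b) — b=0 (map F..........)
[9] create(a) — a=1 b=0 (map FF.........)
[10] append(a, 1) — a=1,2 b=0 (map FFF........)
[11] unlink(a) — b=0 (map F..........)
[12] create(a) — a=1 b=0 (map FF.........)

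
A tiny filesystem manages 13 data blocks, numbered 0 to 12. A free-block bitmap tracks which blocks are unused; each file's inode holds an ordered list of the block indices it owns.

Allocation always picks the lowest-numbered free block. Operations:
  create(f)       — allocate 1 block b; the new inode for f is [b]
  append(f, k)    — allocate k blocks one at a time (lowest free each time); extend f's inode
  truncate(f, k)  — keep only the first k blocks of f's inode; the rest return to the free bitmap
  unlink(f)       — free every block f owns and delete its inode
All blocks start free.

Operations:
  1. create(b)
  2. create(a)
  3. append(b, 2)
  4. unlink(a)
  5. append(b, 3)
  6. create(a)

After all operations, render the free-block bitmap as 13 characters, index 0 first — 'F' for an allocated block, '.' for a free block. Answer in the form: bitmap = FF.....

  1. create(b)  ⇒  F............  {b→[0]}
  2. create(a)  ⇒  FF...........  {a→[1]; b→[0]}
  3. append(b, 2)  ⇒  FFFF.........  {a→[1]; b→[0, 2, 3]}
  4. unlink(a)  ⇒  F.FF.........  {b→[0, 2, 3]}
  5. append(b, 3)  ⇒  FFFFFF.......  {b→[0, 2, 3, 1, 4, 5]}
  6. create(a)  ⇒  FFFFFFF......  {a→[6]; b→[0, 2, 3, 1, 4, 5]}

bitmap = FFFFFFF......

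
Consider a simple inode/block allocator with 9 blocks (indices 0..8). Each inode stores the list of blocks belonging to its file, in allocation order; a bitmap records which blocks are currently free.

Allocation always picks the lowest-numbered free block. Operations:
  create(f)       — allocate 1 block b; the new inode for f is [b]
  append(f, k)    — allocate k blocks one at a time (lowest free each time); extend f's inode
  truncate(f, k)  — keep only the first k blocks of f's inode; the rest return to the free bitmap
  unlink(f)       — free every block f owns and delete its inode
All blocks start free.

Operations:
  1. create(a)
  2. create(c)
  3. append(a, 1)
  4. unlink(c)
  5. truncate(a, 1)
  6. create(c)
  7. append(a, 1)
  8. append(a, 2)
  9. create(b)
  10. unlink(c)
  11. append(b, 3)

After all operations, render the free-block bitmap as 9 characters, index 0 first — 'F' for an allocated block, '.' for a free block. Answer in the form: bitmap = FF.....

create(a): bitmap=F........ | a=[0]
create(c): bitmap=FF....... | a=[0] c=[1]
append(a, 1): bitmap=FFF...... | a=[0, 2] c=[1]
unlink(c): bitmap=F.F...... | a=[0, 2]
truncate(a, 1): bitmap=F........ | a=[0]
create(c): bitmap=FF....... | a=[0] c=[1]
append(a, 1): bitmap=FFF...... | a=[0, 2] c=[1]
append(a, 2): bitmap=FFFFF.... | a=[0, 2, 3, 4] c=[1]
create(b): bitmap=FFFFFF... | a=[0, 2, 3, 4] b=[5] c=[1]
unlink(c): bitmap=F.FFFF... | a=[0, 2, 3, 4] b=[5]
append(b, 3): bitmap=FFFFFFFF. | a=[0, 2, 3, 4] b=[5, 1, 6, 7]

bitmap = FFFFFFFF.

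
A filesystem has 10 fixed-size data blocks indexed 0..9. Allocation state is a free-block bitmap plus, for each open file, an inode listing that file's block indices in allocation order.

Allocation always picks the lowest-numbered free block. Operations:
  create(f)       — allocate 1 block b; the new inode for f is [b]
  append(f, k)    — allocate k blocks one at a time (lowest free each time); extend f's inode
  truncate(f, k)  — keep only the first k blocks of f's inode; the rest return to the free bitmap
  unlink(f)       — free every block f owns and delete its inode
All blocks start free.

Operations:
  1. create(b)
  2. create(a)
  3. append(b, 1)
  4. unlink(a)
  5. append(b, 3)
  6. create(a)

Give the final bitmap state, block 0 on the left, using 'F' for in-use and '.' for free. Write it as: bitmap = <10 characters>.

  1. create(b)  ⇒  F.........  {b→[0]}
  2. create(a)  ⇒  FF........  {a→[1]; b→[0]}
  3. append(b, 1)  ⇒  FFF.......  {a→[1]; b→[0, 2]}
  4. unlink(a)  ⇒  F.F.......  {b→[0, 2]}
  5. append(b, 3)  ⇒  FFFFF.....  {b→[0, 2, 1, 3, 4]}
  6. create(a)  ⇒  FFFFFF....  {a→[5]; b→[0, 2, 1, 3, 4]}

bitmap = FFFFFF....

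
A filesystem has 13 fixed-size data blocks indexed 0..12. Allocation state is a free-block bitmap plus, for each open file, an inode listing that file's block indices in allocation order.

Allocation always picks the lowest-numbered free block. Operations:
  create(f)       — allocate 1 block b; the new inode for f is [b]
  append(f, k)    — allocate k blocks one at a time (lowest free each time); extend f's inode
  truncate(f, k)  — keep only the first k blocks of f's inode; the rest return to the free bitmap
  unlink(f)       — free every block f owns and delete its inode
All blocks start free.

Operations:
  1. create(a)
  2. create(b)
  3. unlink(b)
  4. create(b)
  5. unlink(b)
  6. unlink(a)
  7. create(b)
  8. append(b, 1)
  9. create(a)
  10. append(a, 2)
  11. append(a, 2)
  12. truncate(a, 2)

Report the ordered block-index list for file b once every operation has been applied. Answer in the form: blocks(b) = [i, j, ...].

  1. create(a)  ⇒  F............  {a→[0]}
  2. create(b)  ⇒  FF...........  {a→[0]; b→[1]}
  3. unlink(b)  ⇒  F............  {a→[0]}
  4. create(b)  ⇒  FF...........  {a→[0]; b→[1]}
  5. unlink(b)  ⇒  F............  {a→[0]}
  6. unlink(a)  ⇒  .............  {}
  7. create(b)  ⇒  F............  {b→[0]}
  8. append(b, 1)  ⇒  FF...........  {b→[0, 1]}
  9. create(a)  ⇒  FFF..........  {a→[2]; b→[0, 1]}
  10. append(a, 2)  ⇒  FFFFF........  {a→[2, 3, 4]; b→[0, 1]}
  11. append(a, 2)  ⇒  FFFFFFF......  {a→[2, 3, 4, 5, 6]; b→[0, 1]}
  12. truncate(a, 2)  ⇒  FFFF.........  {a→[2, 3]; b→[0, 1]}

blocks(b) = [0, 1]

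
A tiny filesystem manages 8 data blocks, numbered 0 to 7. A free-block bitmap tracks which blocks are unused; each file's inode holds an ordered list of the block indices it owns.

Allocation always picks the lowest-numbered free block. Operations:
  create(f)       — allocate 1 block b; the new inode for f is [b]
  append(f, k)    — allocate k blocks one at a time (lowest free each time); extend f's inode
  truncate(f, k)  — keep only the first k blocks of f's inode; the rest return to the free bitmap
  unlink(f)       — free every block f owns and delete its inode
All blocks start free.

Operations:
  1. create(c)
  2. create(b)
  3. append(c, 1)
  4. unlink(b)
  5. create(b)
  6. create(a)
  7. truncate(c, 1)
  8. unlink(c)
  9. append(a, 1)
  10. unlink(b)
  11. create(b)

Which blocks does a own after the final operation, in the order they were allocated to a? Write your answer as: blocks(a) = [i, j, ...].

blocks(a) = [3, 0]

after create(c) → c:[0]  free=[F.......]
after create(b) → b:[1], c:[0]  free=[FF......]
after append(c, 1) → b:[1], c:[0, 2]  free=[FFF.....]
after unlink(b) → c:[0, 2]  free=[F.F.....]
after create(b) → b:[1], c:[0, 2]  free=[FFF.....]
after create(a) → a:[3], b:[1], c:[0, 2]  free=[FFFF....]
after truncate(c, 1) → a:[3], b:[1], c:[0]  free=[FF.F....]
after unlink(c) → a:[3], b:[1]  free=[.F.F....]
after append(a, 1) → a:[3, 0], b:[1]  free=[FF.F....]
after unlink(b) → a:[3, 0]  free=[F..F....]
after create(b) → a:[3, 0], b:[1]  free=[FF.F....]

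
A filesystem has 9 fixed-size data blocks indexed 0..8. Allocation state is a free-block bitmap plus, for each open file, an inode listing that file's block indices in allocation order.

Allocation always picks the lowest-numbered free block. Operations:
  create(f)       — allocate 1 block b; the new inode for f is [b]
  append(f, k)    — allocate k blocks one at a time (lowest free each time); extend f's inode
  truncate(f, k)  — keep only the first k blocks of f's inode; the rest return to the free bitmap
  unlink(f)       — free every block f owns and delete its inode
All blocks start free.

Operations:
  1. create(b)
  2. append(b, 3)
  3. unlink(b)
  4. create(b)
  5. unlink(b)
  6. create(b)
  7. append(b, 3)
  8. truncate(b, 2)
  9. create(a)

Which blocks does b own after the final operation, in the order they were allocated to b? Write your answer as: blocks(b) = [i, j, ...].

blocks(b) = [0, 1]

create(b): bitmap=F........ | b=[0]
append(b, 3): bitmap=FFFF..... | b=[0, 1, 2, 3]
unlink(b): bitmap=......... | 
create(b): bitmap=F........ | b=[0]
unlink(b): bitmap=......... | 
create(b): bitmap=F........ | b=[0]
append(b, 3): bitmap=FFFF..... | b=[0, 1, 2, 3]
truncate(b, 2): bitmap=FF....... | b=[0, 1]
create(a): bitmap=FFF...... | a=[2] b=[0, 1]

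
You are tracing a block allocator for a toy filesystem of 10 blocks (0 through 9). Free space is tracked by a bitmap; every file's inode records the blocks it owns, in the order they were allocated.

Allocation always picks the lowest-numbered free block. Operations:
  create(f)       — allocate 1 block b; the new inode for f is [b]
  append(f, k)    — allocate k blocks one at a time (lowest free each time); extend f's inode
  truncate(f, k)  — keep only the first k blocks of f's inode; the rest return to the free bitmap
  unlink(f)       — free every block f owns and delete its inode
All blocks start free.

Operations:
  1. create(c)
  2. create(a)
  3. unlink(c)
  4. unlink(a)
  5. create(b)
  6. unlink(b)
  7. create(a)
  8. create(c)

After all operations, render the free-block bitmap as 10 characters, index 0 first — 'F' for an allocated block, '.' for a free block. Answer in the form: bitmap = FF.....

after create(c) → c:[0]  free=[F.........]
after create(a) → a:[1], c:[0]  free=[FF........]
after unlink(c) → a:[1]  free=[.F........]
after unlink(a) →   free=[..........]
after create(b) → b:[0]  free=[F.........]
after unlink(b) →   free=[..........]
after create(a) → a:[0]  free=[F.........]
after create(c) → a:[0], c:[1]  free=[FF........]

bitmap = FF........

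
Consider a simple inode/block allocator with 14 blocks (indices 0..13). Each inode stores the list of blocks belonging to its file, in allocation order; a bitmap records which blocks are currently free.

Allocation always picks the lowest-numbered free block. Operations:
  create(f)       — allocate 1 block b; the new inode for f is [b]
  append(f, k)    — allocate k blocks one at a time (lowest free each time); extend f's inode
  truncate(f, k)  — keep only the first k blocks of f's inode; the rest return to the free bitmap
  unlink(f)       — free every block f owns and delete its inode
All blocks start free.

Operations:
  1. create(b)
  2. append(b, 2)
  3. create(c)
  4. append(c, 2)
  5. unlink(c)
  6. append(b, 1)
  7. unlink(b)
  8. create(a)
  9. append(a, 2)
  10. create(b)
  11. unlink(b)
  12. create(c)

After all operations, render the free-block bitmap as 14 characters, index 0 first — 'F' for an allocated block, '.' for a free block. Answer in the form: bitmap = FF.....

  1. create(b)  ⇒  F.............  {b→[0]}
  2. append(b, 2)  ⇒  FFF...........  {b→[0, 1, 2]}
  3. create(c)  ⇒  FFFF..........  {b→[0, 1, 2]; c→[3]}
  4. append(c, 2)  ⇒  FFFFFF........  {b→[0, 1, 2]; c→[3, 4, 5]}
  5. unlink(c)  ⇒  FFF...........  {b→[0, 1, 2]}
  6. append(b, 1)  ⇒  FFFF..........  {b→[0, 1, 2, 3]}
  7. unlink(b)  ⇒  ..............  {}
  8. create(a)  ⇒  F.............  {a→[0]}
  9. append(a, 2)  ⇒  FFF...........  {a→[0, 1, 2]}
  10. create(b)  ⇒  FFFF..........  {a→[0, 1, 2]; b→[3]}
  11. unlink(b)  ⇒  FFF...........  {a→[0, 1, 2]}
  12. create(c)  ⇒  FFFF..........  {a→[0, 1, 2]; c→[3]}

bitmap = FFFF..........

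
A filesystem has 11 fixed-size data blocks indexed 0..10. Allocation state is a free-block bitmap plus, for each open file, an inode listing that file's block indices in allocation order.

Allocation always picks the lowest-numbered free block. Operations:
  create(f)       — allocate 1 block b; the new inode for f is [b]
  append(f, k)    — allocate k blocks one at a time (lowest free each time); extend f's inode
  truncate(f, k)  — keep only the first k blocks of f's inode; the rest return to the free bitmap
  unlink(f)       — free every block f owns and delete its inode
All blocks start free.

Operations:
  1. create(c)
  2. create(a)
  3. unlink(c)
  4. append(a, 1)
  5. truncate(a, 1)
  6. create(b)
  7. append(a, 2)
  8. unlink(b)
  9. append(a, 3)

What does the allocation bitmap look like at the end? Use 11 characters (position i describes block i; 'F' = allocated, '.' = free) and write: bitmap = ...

bitmap = FFFFFF.....

create(c): bitmap=F.......... | c=[0]
create(a): bitmap=FF......... | a=[1] c=[0]
unlink(c): bitmap=.F......... | a=[1]
append(a, 1): bitmap=FF......... | a=[1, 0]
truncate(a, 1): bitmap=.F......... | a=[1]
create(b): bitmap=FF......... | a=[1] b=[0]
append(a, 2): bitmap=FFFF....... | a=[1, 2, 3] b=[0]
unlink(b): bitmap=.FFF....... | a=[1, 2, 3]
append(a, 3): bitmap=FFFFFF..... | a=[1, 2, 3, 0, 4, 5]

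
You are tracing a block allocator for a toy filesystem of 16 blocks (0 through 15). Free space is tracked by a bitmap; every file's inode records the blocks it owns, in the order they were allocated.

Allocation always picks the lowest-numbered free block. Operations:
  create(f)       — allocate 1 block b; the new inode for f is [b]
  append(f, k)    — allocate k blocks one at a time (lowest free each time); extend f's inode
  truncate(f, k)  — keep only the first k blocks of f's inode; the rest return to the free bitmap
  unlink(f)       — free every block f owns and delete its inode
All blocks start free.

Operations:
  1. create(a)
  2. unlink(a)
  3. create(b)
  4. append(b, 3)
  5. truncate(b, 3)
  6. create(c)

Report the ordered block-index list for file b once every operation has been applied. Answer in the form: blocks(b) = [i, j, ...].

create(a): bitmap=F............... | a=[0]
unlink(a): bitmap=................ | 
create(b): bitmap=F............... | b=[0]
append(b, 3): bitmap=FFFF............ | b=[0, 1, 2, 3]
truncate(b, 3): bitmap=FFF............. | b=[0, 1, 2]
create(c): bitmap=FFFF............ | b=[0, 1, 2] c=[3]

blocks(b) = [0, 1, 2]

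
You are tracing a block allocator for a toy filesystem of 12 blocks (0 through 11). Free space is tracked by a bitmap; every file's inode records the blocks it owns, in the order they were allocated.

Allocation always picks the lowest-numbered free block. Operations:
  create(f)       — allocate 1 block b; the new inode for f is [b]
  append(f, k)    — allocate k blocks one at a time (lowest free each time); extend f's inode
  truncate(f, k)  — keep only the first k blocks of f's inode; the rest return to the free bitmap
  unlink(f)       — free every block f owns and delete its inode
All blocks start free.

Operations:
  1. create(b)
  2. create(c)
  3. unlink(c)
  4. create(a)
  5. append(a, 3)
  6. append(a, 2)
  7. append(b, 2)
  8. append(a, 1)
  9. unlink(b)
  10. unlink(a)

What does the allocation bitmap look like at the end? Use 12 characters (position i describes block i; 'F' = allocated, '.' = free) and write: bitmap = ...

after create(b) → b:[0]  free=[F...........]
after create(c) → b:[0], c:[1]  free=[FF..........]
after unlink(c) → b:[0]  free=[F...........]
after create(a) → a:[1], b:[0]  free=[FF..........]
after append(a, 3) → a:[1, 2, 3, 4], b:[0]  free=[FFFFF.......]
after append(a, 2) → a:[1, 2, 3, 4, 5, 6], b:[0]  free=[FFFFFFF.....]
after append(b, 2) → a:[1, 2, 3, 4, 5, 6], b:[0, 7, 8]  free=[FFFFFFFFF...]
after append(a, 1) → a:[1, 2, 3, 4, 5, 6, 9], b:[0, 7, 8]  free=[FFFFFFFFFF..]
after unlink(b) → a:[1, 2, 3, 4, 5, 6, 9]  free=[.FFFFFF..F..]
after unlink(a) →   free=[............]

bitmap = ............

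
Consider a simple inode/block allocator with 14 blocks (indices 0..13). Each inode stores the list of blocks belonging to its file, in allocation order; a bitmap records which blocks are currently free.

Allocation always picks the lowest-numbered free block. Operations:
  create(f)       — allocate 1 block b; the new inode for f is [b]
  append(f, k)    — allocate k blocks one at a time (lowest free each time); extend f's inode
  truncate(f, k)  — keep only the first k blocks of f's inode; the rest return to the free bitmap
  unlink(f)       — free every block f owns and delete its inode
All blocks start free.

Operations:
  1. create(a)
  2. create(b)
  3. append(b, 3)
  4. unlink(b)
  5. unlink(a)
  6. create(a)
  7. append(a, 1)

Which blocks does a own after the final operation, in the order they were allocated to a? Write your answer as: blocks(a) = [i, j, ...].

blocks(a) = [0, 1]

[1] create(a) — a=0 (map F.............)
[2] create(b) — a=0 b=1 (map FF............)
[3] append(b, 3) — a=0 b=1,2,3,4 (map FFFFF.........)
[4] unlink(b) — a=0 (map F.............)
[5] unlink(a) —  (map ..............)
[6] create(a) — a=0 (map F.............)
[7] append(a, 1) — a=0,1 (map FF............)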